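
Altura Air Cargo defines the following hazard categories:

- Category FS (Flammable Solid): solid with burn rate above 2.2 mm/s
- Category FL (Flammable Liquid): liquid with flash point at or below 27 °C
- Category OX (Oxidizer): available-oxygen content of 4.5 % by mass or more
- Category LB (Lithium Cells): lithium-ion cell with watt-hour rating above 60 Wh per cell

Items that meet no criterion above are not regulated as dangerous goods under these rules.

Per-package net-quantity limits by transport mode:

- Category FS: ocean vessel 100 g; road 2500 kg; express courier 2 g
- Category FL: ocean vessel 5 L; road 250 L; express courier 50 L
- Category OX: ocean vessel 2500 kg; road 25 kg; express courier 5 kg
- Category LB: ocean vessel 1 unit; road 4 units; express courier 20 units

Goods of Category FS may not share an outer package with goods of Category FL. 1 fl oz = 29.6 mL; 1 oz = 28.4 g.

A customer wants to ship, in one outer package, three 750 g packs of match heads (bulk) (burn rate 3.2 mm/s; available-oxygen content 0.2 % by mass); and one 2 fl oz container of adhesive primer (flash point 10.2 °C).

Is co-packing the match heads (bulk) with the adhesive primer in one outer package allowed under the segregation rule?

No

With burn rate 3.2 mm/s (> 2.2 mm/s), the match heads (bulk) fall in Category FS.
Adhesive primer: flash point 10.2 °C ≤ 27 °C → Category FL (Flammable Liquid).
Category FS and Category FL may not share an outer package.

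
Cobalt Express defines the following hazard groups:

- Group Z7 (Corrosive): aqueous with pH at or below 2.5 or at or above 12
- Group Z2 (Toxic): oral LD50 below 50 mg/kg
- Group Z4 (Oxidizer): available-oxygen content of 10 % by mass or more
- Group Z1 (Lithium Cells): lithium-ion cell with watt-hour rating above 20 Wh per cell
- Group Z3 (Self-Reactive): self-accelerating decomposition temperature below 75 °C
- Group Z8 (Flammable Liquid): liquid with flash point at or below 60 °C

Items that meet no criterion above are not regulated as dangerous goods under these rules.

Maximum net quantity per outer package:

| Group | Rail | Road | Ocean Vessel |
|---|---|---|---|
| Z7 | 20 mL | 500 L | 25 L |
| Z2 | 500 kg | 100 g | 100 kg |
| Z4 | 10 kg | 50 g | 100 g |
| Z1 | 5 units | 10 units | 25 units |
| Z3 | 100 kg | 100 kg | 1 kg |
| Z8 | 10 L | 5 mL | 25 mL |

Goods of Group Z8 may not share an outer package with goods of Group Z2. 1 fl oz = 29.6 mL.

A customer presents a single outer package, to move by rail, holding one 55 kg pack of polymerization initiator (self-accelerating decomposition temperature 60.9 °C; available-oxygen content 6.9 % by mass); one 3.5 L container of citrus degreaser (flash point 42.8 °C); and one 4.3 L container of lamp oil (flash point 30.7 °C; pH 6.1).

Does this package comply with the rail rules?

Yes

Self-accelerating decomposition temperature 60.9 °C meets the Group Z3 criterion (Self-Reactive), so the polymerization initiator is Group Z3.
With flash point 42.8 °C (≤ 60 °C), the citrus degreaser falls in Group Z8.
The lamp oil has flash point 30.7 °C, which is ≤ 60 °C, so it is Group Z8 (Flammable Liquid).
Group Z8 net quantity: 3.5 L + 4.3 L = 7.8 L.
7.8 L is within the rail limit of 10 L for Group Z8.
Group Z3 quantity: 55 kg.
55 kg is within the rail limit of 100 kg for Group Z3.
The segregation rule (Group Z8 with Group Z2) does not apply to Group Z8 with Group Z3.
Every hazard group is within its rail limit and no segregation rule is violated.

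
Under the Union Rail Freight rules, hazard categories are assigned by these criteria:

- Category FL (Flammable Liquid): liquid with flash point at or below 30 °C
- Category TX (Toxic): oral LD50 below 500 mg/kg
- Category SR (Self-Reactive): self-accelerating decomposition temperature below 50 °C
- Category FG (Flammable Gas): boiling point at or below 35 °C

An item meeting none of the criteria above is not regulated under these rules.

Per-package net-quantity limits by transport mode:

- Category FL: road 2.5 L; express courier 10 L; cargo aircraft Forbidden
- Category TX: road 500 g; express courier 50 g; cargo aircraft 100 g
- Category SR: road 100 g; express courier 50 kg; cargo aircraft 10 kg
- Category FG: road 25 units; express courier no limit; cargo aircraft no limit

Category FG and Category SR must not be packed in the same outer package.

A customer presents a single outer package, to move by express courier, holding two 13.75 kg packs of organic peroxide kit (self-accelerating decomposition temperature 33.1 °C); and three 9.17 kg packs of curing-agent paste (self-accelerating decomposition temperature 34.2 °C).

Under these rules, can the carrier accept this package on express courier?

No

Self-accelerating decomposition temperature 33.1 °C meets the Category SR criterion (Self-Reactive), so the organic peroxide kit is Category SR.
Self-accelerating decomposition temperature 34.2 °C meets the Category SR criterion (Self-Reactive), so the curing-agent paste is Category SR.
Total Category SR: (two 13.75 kg packs = 27.5 kg) + (three 9.17 kg packs = 27.51 kg) = 55.01 kg.
That exceeds the Category SR express courier limit of 50 kg.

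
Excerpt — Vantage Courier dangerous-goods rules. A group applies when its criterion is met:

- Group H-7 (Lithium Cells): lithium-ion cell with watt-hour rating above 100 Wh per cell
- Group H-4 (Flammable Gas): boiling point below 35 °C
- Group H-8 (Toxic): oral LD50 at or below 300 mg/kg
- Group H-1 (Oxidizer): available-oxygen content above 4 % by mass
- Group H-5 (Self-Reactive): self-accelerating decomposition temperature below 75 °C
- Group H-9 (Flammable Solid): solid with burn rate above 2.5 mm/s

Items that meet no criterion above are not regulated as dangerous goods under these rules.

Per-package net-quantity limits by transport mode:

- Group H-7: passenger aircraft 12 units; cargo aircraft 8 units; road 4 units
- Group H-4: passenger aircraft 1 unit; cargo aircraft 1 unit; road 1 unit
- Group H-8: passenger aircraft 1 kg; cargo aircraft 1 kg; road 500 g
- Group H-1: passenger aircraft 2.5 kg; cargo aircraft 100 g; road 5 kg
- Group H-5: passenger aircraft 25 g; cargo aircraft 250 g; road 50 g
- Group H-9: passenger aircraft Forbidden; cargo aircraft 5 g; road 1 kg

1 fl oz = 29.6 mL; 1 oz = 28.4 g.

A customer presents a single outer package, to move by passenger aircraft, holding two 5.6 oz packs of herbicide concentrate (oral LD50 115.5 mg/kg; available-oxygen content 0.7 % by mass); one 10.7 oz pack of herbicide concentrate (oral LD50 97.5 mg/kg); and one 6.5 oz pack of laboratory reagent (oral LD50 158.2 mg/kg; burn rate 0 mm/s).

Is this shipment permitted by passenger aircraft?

Yes

With oral LD50 115.5 mg/kg (≤ 300 mg/kg), the herbicide concentrate falls in Group H-8.
Herbicide concentrate: oral LD50 97.5 mg/kg ≤ 300 mg/kg → Group H-8 (Toxic).
Laboratory reagent: oral LD50 158.2 mg/kg ≤ 300 mg/kg → Group H-8 (Toxic).
Group H-8 net quantity: (two 5.6 oz packs = 318.08 g) + (one 10.7 oz pack = 303.88 g) + (one 6.5 oz pack = 184.6 g) = 806.56 g.
806.56 g ≤ 1 kg (passenger aircraft limit, Group H-8) — within limit.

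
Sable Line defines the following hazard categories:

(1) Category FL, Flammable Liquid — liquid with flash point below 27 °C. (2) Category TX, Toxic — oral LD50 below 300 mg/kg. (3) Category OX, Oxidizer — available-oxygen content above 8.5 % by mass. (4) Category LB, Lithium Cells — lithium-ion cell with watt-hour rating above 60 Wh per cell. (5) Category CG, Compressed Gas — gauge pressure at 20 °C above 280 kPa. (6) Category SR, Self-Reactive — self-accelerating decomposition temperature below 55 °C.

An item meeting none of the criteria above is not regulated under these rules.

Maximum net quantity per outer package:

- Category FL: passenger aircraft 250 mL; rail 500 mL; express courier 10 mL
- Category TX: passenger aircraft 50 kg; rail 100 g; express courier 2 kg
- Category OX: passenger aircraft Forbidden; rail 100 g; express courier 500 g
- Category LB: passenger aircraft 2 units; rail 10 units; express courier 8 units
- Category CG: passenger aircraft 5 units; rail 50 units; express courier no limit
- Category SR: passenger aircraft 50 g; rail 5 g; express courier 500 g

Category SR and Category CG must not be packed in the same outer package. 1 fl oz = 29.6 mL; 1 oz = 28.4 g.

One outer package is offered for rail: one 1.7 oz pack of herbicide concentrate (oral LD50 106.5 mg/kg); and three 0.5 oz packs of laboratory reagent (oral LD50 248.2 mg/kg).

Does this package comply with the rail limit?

With oral LD50 106.5 mg/kg (< 300 mg/kg), the herbicide concentrate falls in Category TX.
The laboratory reagent has oral LD50 248.2 mg/kg, which is < 300 mg/kg, so it is Category TX (Toxic).
Total Category TX: (one 1.7 oz pack = 48.28 g) + (three 0.5 oz packs = 42.6 g) = 90.88 g.
90.88 g is within the rail limit of 100 g for Category TX.

Yes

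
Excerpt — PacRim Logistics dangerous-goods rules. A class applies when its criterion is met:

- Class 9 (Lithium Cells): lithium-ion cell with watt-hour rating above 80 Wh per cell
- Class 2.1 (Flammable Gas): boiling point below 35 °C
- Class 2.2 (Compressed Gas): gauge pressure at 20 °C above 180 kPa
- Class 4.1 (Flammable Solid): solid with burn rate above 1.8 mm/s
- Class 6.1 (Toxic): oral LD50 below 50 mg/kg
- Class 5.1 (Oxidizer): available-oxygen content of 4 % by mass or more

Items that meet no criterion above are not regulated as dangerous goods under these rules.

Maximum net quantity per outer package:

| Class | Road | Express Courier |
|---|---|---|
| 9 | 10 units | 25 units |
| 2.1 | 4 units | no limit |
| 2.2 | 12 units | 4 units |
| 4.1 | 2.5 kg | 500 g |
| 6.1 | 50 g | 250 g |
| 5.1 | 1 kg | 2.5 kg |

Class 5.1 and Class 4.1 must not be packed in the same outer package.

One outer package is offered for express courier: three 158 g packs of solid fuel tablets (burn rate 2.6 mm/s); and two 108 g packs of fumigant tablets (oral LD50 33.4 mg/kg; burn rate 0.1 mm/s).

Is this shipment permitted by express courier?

Yes

Burn rate 2.6 mm/s meets the Class 4.1 criterion (Flammable Solid), so the solid fuel tablets are Class 4.1.
Fumigant tablets: oral LD50 33.4 mg/kg < 50 mg/kg → Class 6.1 (Toxic).
Class 4.1 quantity: three 158 g packs = 474 g.
474 g ≤ 500 g (express courier limit, Class 4.1) — within limit.
Class 6.1 quantity: two 108 g packs = 216 g.
216 g ≤ 250 g (express courier limit, Class 6.1) — within limit.
The segregation rule (Class 5.1 with Class 4.1) does not apply to Class 4.1 with Class 6.1.
Every hazard class is within its express courier limit and no segregation rule is violated.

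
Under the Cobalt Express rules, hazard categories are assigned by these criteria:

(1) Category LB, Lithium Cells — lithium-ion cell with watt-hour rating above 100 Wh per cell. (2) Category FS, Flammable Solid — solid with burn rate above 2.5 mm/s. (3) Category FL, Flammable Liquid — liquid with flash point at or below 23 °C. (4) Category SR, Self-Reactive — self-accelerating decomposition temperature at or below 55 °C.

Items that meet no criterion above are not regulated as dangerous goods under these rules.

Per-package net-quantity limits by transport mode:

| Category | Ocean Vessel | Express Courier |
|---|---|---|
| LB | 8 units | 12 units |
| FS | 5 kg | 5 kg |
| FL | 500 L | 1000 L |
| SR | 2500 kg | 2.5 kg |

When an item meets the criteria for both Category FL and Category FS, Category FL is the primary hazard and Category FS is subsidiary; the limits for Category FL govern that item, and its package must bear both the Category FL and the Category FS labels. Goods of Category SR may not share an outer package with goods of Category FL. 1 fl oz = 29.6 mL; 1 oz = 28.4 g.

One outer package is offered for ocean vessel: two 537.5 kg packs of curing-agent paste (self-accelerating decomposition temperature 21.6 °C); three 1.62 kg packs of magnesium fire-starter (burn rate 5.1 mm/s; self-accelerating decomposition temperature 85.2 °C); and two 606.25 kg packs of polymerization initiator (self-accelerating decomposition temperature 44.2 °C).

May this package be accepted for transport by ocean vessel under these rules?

The curing-agent paste has self-accelerating decomposition temperature 21.6 °C, which is ≤ 55 °C, so it is Category SR (Self-Reactive).
Burn rate 5.1 mm/s meets the Category FS criterion (Flammable Solid), so the magnesium fire-starter is Category FS.
The polymerization initiator has self-accelerating decomposition temperature 44.2 °C, which is ≤ 55 °C, so it is Category SR (Self-Reactive).
Total Category SR: (two 537.5 kg packs = 1075 kg) + (two 606.25 kg packs = 1212.5 kg) = 2287.5 kg.
2287.5 kg ≤ 2500 kg (ocean vessel limit, Category SR) — within limit.
Category FS quantity: three 1.62 kg packs = 4.86 kg.
4.86 kg ≤ 5 kg (ocean vessel limit, Category FS) — within limit.
The segregation rule (Category SR with Category FL) does not apply to Category SR with Category FS.
Every hazard category is within its ocean vessel limit and no segregation rule is violated.

Yes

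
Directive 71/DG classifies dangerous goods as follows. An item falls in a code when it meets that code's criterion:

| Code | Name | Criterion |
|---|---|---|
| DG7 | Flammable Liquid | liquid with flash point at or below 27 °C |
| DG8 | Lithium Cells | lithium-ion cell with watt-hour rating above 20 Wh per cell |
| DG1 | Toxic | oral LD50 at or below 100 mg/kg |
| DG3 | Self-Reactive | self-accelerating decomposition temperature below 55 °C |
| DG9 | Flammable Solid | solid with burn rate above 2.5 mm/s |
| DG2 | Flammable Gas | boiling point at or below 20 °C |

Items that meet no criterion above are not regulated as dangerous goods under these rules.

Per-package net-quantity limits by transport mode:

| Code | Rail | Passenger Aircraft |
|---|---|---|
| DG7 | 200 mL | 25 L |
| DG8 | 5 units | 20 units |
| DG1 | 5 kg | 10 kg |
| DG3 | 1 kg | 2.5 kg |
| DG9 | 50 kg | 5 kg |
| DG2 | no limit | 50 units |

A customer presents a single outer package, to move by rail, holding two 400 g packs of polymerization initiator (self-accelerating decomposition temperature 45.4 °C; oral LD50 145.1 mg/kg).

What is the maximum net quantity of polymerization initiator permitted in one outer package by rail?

1 kg

Polymerization initiator: self-accelerating decomposition temperature 45.4 °C < 55 °C → Code DG3 (Self-Reactive).
The rail limit for Code DG3 is 1 kg.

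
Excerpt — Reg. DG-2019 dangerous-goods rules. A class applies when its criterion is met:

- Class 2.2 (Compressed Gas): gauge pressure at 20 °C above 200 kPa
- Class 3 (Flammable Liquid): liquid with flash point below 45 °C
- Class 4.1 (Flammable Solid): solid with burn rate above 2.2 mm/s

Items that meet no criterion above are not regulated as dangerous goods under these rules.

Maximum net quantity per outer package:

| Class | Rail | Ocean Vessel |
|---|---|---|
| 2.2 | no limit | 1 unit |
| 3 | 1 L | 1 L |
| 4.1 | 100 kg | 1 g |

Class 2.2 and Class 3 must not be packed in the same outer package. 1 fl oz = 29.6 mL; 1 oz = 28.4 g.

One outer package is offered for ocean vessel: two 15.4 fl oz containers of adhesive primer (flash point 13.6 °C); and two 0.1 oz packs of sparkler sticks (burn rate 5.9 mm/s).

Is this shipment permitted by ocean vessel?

Adhesive primer: flash point 13.6 °C < 45 °C → Class 3 (Flammable Liquid).
Sparkler sticks: burn rate 5.9 mm/s > 2.2 mm/s → Class 4.1 (Flammable Solid).
Class 3 quantity: two 15.4 fl oz containers = 911.68 mL.
911.68 mL is within the ocean vessel limit of 1 L for Class 3.
Class 4.1 quantity: two 0.1 oz packs = 5.68 g.
5.68 g > 1 g (ocean vessel limit, Class 4.1) — over the limit.
The segregation rule (Class 2.2 with Class 3) does not apply to Class 3 with Class 4.1.

No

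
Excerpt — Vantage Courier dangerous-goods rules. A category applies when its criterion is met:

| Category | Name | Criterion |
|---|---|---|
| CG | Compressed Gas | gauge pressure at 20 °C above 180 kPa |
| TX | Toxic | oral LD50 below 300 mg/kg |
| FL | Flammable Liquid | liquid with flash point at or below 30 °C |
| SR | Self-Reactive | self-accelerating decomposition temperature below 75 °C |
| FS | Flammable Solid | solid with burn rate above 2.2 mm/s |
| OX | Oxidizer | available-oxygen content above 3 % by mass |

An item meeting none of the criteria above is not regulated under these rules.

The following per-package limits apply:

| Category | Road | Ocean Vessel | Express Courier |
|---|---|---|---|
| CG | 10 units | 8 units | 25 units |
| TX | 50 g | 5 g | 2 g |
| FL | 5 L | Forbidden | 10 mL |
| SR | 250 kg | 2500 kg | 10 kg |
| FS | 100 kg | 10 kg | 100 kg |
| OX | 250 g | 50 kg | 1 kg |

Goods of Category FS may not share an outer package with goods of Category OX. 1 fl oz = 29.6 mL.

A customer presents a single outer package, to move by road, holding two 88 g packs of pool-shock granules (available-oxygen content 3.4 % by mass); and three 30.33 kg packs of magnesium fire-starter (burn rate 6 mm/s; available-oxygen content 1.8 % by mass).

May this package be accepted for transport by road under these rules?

Pool-shock granules: available-oxygen content 3.4 % by mass > 3 % by mass → Category OX (Oxidizer).
Magnesium fire-starter: burn rate 6 mm/s > 2.2 mm/s → Category FS (Flammable Solid).
Category FS quantity: three 30.33 kg packs = 90.99 kg.
90.99 kg ≤ 100 kg (road limit, Category FS) — within limit.
Category OX quantity: two 88 g packs = 176 g.
176 g ≤ 250 g (road limit, Category OX) — within limit.
Category FS and Category OX may not share an outer package.

No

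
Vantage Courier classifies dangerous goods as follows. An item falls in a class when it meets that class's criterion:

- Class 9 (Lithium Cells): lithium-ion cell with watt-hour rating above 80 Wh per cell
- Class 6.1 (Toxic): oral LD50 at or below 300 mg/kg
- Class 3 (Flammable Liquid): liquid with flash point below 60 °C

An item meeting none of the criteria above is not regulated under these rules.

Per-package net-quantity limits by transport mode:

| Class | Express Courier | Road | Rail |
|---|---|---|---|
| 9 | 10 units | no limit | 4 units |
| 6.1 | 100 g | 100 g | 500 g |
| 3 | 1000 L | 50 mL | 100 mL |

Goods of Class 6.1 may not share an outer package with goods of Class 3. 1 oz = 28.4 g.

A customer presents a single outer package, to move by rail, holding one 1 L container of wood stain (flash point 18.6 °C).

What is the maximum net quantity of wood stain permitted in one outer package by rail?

The wood stain has flash point 18.6 °C, which is < 60 °C, so it is Class 3 (Flammable Liquid).
The rail limit for Class 3 is 100 mL.

100 mL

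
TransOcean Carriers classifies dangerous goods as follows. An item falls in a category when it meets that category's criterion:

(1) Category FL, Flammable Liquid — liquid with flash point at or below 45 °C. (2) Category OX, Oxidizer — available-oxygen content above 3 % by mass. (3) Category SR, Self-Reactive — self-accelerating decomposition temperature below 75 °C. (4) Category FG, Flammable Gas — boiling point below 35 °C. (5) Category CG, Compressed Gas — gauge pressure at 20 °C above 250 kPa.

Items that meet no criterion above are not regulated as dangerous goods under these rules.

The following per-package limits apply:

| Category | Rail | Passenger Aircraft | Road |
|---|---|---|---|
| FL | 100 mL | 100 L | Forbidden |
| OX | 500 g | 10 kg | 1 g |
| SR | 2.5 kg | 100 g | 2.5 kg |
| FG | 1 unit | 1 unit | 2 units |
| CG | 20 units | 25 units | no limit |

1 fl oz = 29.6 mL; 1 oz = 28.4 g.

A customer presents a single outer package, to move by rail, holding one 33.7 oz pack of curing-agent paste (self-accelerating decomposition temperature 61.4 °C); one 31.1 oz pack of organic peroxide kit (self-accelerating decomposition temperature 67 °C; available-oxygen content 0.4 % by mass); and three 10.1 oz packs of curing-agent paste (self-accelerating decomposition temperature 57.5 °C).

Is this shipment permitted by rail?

Curing-agent paste: self-accelerating decomposition temperature 61.4 °C < 75 °C → Category SR (Self-Reactive).
With self-accelerating decomposition temperature 67 °C (< 75 °C), the organic peroxide kit falls in Category SR.
Self-accelerating decomposition temperature 57.5 °C meets the Category SR criterion (Self-Reactive), so the curing-agent paste is Category SR.
Category SR net quantity: (one 33.7 oz pack = 957.08 g) + (one 31.1 oz pack = 883.24 g) + (three 10.1 oz packs = 860.52 g) = 2700.84 g.
2700.84 g exceeds the rail limit of 2.5 kg for Category SR.

No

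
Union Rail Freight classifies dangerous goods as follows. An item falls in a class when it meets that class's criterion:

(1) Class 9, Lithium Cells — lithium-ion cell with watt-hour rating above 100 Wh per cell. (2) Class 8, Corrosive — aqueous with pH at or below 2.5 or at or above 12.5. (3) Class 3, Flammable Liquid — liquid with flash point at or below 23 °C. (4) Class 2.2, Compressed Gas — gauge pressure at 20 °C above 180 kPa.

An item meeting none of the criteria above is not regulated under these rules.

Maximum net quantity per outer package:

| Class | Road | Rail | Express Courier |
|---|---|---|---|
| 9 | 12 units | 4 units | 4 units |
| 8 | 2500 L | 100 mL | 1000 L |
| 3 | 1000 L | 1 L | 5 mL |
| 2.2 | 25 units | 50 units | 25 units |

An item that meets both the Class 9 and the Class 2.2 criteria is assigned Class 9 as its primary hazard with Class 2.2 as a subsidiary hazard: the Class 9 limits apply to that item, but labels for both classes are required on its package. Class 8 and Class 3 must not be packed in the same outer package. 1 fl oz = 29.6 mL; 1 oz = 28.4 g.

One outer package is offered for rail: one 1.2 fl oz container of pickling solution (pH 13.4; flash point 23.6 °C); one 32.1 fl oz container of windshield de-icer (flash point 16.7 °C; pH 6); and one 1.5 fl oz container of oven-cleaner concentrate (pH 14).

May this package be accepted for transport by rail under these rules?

With pH 13.4 (≥ 12.5), the pickling solution falls in Class 8.
With flash point 16.7 °C (≤ 23 °C), the windshield de-icer falls in Class 3.
With pH 14 (≥ 12.5), the oven-cleaner concentrate falls in Class 8.
Total Class 8: (one 1.2 fl oz container = 35.52 mL) + (one 1.5 fl oz container = 44.4 mL) = 79.92 mL.
That is within the Class 8 rail limit of 100 mL.
Class 3 quantity: one 32.1 fl oz container = 950.16 mL.
950.16 mL ≤ 1 L (rail limit, Class 3) — within limit.
Class 8 and Class 3 may not share an outer package.

No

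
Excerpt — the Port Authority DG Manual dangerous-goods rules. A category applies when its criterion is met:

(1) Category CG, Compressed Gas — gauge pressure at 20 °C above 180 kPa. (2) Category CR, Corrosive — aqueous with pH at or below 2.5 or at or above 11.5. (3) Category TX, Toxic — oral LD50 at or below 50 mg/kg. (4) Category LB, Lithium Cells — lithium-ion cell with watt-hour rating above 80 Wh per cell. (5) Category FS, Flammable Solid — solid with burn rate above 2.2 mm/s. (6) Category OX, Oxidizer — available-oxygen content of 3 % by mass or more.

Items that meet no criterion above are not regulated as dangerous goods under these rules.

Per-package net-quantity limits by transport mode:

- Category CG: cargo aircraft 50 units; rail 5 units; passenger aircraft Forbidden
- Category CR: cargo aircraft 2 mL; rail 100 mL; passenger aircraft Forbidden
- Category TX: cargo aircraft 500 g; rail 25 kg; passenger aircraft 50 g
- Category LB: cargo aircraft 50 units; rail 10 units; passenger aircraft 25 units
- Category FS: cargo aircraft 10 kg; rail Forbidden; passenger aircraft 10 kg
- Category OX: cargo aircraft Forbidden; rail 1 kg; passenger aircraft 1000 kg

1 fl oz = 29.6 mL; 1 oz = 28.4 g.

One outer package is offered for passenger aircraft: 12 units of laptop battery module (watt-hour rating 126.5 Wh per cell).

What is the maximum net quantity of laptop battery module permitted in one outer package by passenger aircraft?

Watt-hour rating 126.5 Wh per cell meets the Category LB criterion (Lithium Cells), so the laptop battery module is Category LB.
The passenger aircraft limit for Category LB is 25 units.

25 units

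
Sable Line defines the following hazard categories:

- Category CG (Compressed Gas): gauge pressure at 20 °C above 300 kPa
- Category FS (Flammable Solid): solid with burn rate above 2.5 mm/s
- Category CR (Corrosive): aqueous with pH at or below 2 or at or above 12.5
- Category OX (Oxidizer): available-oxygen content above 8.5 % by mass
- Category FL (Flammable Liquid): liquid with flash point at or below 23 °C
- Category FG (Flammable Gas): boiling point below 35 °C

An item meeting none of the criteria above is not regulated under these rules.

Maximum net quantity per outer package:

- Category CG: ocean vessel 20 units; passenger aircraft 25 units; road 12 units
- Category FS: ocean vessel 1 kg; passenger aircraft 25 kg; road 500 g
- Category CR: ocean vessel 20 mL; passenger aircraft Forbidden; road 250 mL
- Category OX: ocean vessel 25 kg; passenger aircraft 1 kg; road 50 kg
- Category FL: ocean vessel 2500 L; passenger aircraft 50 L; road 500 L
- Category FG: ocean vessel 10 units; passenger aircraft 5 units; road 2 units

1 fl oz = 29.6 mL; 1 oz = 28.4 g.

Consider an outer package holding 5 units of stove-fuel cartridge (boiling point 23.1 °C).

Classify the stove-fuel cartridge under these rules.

Category FG

The stove-fuel cartridge has boiling point 23.1 °C, which is < 35 °C, so it is Category FG (Flammable Gas).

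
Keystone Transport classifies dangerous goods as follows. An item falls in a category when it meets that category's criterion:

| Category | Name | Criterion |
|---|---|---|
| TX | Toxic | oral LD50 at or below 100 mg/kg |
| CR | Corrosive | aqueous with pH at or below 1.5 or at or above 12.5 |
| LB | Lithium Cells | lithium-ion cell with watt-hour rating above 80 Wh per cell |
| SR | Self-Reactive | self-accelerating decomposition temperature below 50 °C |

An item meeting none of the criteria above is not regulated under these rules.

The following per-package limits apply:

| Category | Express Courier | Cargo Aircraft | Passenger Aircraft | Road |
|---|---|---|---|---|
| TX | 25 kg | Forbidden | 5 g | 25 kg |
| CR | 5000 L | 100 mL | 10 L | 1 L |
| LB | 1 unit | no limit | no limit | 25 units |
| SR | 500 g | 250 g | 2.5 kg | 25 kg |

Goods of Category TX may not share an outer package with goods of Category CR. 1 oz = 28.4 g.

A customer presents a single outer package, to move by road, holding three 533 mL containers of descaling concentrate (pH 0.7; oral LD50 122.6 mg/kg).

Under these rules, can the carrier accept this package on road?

No

Descaling concentrate: pH 0.7 ≤ 1.5 → Category CR (Corrosive).
Category CR quantity: three 533 mL containers = 1.599 L.
1.599 L > 1 L (road limit, Category CR) — over the limit.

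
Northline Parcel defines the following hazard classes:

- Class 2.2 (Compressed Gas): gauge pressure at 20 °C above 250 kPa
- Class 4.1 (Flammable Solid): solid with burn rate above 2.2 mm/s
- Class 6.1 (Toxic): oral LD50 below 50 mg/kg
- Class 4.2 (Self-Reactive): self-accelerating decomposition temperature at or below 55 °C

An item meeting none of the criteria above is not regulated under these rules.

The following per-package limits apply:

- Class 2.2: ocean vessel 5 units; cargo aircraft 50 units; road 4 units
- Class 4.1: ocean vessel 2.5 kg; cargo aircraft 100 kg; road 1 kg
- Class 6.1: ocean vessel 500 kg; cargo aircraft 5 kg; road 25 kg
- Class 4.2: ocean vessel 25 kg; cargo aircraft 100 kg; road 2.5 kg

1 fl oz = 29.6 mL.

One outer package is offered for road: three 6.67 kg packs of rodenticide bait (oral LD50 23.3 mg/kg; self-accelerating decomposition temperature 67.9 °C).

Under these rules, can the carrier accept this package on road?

Yes

Oral LD50 23.3 mg/kg meets the Class 6.1 criterion (Toxic), so the rodenticide bait is Class 6.1.
Class 6.1 quantity: three 6.67 kg packs = 20.01 kg.
20.01 kg ≤ 25 kg (road limit, Class 6.1) — within limit.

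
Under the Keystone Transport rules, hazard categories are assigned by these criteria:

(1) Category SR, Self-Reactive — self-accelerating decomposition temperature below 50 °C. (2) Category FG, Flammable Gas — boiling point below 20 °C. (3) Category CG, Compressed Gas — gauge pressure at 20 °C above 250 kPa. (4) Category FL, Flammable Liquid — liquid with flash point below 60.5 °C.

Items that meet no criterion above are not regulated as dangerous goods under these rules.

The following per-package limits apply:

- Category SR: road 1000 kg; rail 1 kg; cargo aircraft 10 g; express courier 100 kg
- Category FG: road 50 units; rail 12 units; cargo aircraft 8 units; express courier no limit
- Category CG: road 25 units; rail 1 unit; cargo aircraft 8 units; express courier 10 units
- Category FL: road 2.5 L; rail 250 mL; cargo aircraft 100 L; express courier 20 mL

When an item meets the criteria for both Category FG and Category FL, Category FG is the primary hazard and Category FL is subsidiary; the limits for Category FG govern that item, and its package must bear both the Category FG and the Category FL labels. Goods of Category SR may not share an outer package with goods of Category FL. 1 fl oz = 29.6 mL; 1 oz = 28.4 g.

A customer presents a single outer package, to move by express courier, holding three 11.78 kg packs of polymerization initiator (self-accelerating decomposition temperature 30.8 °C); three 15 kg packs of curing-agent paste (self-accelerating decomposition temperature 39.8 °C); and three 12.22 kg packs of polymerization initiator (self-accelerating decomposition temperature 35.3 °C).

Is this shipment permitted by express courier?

No

The polymerization initiator has self-accelerating decomposition temperature 30.8 °C, which is < 50 °C, so it is Category SR (Self-Reactive).
Self-accelerating decomposition temperature 39.8 °C meets the Category SR criterion (Self-Reactive), so the curing-agent paste is Category SR.
Self-accelerating decomposition temperature 35.3 °C meets the Category SR criterion (Self-Reactive), so the polymerization initiator is Category SR.
Total Category SR: (three 11.78 kg packs = 35.34 kg) + (three 15 kg packs = 45 kg) + (three 12.22 kg packs = 36.66 kg) = 117 kg.
That exceeds the Category SR express courier limit of 100 kg.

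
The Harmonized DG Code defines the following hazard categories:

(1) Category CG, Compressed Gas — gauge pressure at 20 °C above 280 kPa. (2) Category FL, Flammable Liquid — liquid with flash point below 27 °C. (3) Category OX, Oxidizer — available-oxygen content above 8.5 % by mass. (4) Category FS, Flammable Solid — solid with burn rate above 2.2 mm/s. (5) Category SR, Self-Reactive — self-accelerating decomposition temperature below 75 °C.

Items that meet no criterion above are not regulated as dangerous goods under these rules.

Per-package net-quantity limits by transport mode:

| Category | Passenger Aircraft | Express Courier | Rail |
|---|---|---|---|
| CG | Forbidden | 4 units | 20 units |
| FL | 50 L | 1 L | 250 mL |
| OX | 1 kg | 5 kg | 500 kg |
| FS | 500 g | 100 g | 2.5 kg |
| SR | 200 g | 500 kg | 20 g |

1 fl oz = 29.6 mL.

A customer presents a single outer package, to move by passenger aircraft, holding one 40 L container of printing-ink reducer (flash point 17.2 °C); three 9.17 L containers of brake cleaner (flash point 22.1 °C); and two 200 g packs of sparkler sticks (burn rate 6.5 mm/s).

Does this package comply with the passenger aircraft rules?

No

With flash point 17.2 °C (< 27 °C), the printing-ink reducer falls in Category FL.
Flash point 22.1 °C meets the Category FL criterion (Flammable Liquid), so the brake cleaner is Category FL.
Burn rate 6.5 mm/s meets the Category FS criterion (Flammable Solid), so the sparkler sticks are Category FS.
Total Category FL: 40 L + (three 9.17 L containers = 27.51 L) = 67.51 L.
67.51 L > 50 L (passenger aircraft limit, Category FL) — over the limit.
Category FS quantity: two 200 g packs = 400 g.
That is within the Category FS passenger aircraft limit of 500 g.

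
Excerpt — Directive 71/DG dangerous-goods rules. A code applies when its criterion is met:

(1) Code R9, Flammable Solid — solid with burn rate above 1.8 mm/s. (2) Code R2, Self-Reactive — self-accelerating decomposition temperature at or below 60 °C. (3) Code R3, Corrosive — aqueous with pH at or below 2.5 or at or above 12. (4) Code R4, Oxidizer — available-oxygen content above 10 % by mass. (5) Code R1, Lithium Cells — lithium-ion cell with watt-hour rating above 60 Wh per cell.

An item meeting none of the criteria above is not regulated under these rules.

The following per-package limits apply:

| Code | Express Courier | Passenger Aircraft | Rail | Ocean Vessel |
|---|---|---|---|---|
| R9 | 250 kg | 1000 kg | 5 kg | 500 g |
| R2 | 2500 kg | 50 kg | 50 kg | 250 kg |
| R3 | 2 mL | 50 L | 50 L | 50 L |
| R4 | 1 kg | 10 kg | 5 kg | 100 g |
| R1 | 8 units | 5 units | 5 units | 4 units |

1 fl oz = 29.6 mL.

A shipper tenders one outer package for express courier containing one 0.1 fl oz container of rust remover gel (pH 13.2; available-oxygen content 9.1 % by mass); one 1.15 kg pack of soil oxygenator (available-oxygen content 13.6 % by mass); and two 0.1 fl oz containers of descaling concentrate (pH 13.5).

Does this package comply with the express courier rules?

Rust remover gel: pH 13.2 ≥ 12 → Code R3 (Corrosive).
With available-oxygen content 13.6 % by mass (> 10 % by mass), the soil oxygenator falls in Code R4.
Descaling concentrate: pH 13.5 ≥ 12 → Code R3 (Corrosive).
Code R3 net quantity: (one 0.1 fl oz container = 2.96 mL) + (two 0.1 fl oz containers = 5.92 mL) = 8.88 mL.
8.88 mL > 2 mL (express courier limit, Code R3) — over the limit.
Code R4 quantity: 1.15 kg.
1.15 kg > 1 kg (express courier limit, Code R4) — over the limit.

No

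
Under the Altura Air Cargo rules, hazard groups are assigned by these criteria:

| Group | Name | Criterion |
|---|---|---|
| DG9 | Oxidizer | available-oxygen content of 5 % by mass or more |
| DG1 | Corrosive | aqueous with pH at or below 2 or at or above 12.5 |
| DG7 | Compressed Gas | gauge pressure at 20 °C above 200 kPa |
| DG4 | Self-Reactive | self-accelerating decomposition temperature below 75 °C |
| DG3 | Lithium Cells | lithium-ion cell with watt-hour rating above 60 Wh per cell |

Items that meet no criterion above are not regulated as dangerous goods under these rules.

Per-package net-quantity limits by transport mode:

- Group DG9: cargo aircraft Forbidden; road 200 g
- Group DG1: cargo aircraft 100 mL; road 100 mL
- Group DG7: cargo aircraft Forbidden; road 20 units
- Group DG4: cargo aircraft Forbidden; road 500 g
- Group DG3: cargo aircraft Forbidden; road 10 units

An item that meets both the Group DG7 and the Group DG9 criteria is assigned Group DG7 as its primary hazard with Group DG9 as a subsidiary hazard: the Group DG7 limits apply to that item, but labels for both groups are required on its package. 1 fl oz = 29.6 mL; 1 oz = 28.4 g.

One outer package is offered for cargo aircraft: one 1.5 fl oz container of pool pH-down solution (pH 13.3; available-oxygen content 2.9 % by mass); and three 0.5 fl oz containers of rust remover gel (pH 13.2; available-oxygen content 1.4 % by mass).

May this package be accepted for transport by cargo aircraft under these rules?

The pool pH-down solution has pH 13.3, which is ≥ 12.5, so it is Group DG1 (Corrosive).
The rust remover gel has pH 13.2, which is ≥ 12.5, so it is Group DG1 (Corrosive).
Total Group DG1: (one 1.5 fl oz container = 44.4 mL) + (three 0.5 fl oz containers = 44.4 mL) = 88.8 mL.
That is within the Group DG1 cargo aircraft limit of 100 mL.

Yes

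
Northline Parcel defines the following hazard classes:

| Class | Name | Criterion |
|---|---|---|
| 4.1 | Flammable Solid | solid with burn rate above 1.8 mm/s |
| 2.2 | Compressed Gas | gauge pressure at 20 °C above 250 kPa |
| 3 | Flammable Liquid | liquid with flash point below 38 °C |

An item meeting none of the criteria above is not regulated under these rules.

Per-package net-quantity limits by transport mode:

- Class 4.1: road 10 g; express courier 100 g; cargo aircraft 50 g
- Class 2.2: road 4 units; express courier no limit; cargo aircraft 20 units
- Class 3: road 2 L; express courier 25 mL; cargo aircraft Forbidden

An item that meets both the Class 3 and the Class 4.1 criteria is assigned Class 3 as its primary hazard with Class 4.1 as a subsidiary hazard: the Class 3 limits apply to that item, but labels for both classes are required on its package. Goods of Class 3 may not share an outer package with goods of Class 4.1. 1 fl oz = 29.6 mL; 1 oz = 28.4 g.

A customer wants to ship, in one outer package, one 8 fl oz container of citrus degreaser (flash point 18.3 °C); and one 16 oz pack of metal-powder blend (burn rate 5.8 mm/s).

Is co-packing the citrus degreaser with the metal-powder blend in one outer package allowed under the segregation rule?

With flash point 18.3 °C (< 38 °C), the citrus degreaser falls in Class 3.
With burn rate 5.8 mm/s (> 1.8 mm/s), the metal-powder blend falls in Class 4.1.
Class 3 and Class 4.1 may not share an outer package.

No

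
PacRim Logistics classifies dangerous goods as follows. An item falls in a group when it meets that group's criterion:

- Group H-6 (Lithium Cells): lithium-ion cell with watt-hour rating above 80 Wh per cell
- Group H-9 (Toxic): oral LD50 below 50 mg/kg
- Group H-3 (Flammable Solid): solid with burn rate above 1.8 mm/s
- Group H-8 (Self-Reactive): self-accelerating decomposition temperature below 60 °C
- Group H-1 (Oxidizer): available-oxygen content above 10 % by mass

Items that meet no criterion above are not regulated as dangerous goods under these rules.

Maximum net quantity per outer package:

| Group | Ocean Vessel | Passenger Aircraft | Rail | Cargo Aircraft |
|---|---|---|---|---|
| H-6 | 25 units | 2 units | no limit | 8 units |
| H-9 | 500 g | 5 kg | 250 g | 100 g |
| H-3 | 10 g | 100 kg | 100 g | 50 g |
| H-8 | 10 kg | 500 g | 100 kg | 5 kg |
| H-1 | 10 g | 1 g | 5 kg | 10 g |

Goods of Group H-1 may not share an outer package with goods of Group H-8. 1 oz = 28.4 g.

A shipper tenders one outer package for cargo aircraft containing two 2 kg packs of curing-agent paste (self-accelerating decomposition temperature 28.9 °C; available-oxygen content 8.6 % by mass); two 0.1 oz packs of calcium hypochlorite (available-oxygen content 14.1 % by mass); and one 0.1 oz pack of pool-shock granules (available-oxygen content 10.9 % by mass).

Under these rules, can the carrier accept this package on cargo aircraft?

Self-accelerating decomposition temperature 28.9 °C meets the Group H-8 criterion (Self-Reactive), so the curing-agent paste is Group H-8.
With available-oxygen content 14.1 % by mass (> 10 % by mass), the calcium hypochlorite falls in Group H-1.
With available-oxygen content 10.9 % by mass (> 10 % by mass), the pool-shock granules fall in Group H-1.
Total Group H-1: (two 0.1 oz packs = 5.68 g) + (one 0.1 oz pack = 2.84 g) = 8.52 g.
That is within the Group H-1 cargo aircraft limit of 10 g.
Group H-8 quantity: two 2 kg packs = 4 kg.
4 kg ≤ 5 kg (cargo aircraft limit, Group H-8) — within limit.
Group H-1 and Group H-8 may not share an outer package.

No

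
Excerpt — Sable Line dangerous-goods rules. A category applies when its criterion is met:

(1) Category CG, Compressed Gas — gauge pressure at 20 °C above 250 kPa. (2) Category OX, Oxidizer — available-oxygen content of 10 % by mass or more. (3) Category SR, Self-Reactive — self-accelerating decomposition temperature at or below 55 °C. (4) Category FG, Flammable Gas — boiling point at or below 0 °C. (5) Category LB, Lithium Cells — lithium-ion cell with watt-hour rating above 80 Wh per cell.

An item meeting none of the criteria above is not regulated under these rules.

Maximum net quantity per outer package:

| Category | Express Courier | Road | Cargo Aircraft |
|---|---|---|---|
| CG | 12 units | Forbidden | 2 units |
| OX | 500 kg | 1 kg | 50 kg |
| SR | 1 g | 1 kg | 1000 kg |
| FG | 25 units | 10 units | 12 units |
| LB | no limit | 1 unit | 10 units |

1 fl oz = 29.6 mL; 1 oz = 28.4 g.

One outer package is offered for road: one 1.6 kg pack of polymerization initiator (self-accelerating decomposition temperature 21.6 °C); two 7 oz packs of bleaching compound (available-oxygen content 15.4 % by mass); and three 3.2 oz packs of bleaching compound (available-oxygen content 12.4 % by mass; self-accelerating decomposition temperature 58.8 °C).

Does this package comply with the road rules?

Polymerization initiator: self-accelerating decomposition temperature 21.6 °C ≤ 55 °C → Category SR (Self-Reactive).
With available-oxygen content 15.4 % by mass (≥ 10 % by mass), the bleaching compound falls in Category OX.
The bleaching compound has available-oxygen content 12.4 % by mass, which is ≥ 10 % by mass, so it is Category OX (Oxidizer).
Category SR quantity: 1.6 kg.
That exceeds the Category SR road limit of 1 kg.
Category OX net quantity: (two 7 oz packs = 397.6 g) + (three 3.2 oz packs = 272.64 g) = 670.24 g.
That is within the Category OX road limit of 1 kg.

No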